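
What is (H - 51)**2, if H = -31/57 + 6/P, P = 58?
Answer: 7230270961/2732409 ≈ 2646.1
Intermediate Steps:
H = -728/1653 (H = -31/57 + 6/58 = -31*1/57 + 6*(1/58) = -31/57 + 3/29 = -728/1653 ≈ -0.44041)
(H - 51)**2 = (-728/1653 - 51)**2 = (-85031/1653)**2 = 7230270961/2732409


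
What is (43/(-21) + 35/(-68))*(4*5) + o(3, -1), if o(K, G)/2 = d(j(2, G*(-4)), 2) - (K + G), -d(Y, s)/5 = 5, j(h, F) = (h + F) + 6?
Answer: -37573/357 ≈ -105.25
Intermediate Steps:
j(h, F) = 6 + F + h (j(h, F) = (F + h) + 6 = 6 + F + h)
d(Y, s) = -25 (d(Y, s) = -5*5 = -25)
o(K, G) = -50 - 2*G - 2*K (o(K, G) = 2*(-25 - (K + G)) = 2*(-25 - (G + K)) = 2*(-25 + (-G - K)) = 2*(-25 - G - K) = -50 - 2*G - 2*K)
(43/(-21) + 35/(-68))*(4*5) + o(3, -1) = (43/(-21) + 35/(-68))*(4*5) + (-50 - 2*(-1) - 2*3) = (43*(-1/21) + 35*(-1/68))*20 + (-50 + 2 - 6) = (-43/21 - 35/68)*20 - 54 = -3659/1428*20 - 54 = -18295/357 - 54 = -37573/357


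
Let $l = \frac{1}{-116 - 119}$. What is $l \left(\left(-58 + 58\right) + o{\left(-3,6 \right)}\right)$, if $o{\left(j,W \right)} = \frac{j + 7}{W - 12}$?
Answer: $\frac{2}{705} \approx 0.0028369$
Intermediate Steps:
$l = - \frac{1}{235}$ ($l = \frac{1}{-235} = - \frac{1}{235} \approx -0.0042553$)
$o{\left(j,W \right)} = \frac{7 + j}{-12 + W}$
$l \left(\left(-58 + 58\right) + o{\left(-3,6 \right)}\right) = - \frac{\left(-58 + 58\right) + \frac{7 - 3}{-12 + 6}}{235} = - \frac{0 + \frac{1}{-6} \cdot 4}{235} = - \frac{0 - \frac{2}{3}}{235} = \left(- \frac{1}{235}\right) \left(- \frac{2}{3}\right) = \frac{2}{705}$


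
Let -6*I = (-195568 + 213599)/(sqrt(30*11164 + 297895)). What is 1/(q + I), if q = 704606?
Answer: 16051868852040/11310243104035379279 + 108186*sqrt(632815)/11310243104035379279 ≈ 1.4192e-6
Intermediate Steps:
I = -18031*sqrt(632815)/3796890 (I = -(-195568 + 213599)/(6*(sqrt(30*11164 + 297895))) = -18031/(6*(sqrt(334920 + 297895))) = -18031/(6*(sqrt(632815))) = -18031*sqrt(632815)/632815/6 = -18031*sqrt(632815)/3796890 ≈ -3.7777)
1/(q + I) = 1/(704606 - 18031*sqrt(632815)/3796890)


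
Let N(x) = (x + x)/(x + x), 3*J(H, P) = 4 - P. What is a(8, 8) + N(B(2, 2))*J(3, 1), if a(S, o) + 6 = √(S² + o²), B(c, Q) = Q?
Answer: -5 + 8*√2 ≈ 6.3137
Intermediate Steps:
J(H, P) = 4/3 - P/3 (J(H, P) = (4 - P)/3 = 4/3 - P/3)
N(x) = 1 (N(x) = (2*x)/((2*x)) = (2*x)*(1/(2*x)) = 1)
a(S, o) = -6 + √(S² + o²)
a(8, 8) + N(B(2, 2))*J(3, 1) = (-6 + √(8² + 8²)) + 1*(4/3 - ⅓*1) = (-6 + √(64 + 64)) + 1*(4/3 - ⅓) = (-6 + √128) + 1*1 = (-6 + 8*√2) + 1 = -5 + 8*√2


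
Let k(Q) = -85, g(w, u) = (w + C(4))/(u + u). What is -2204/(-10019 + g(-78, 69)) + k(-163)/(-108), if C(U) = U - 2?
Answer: 75188873/74665692 ≈ 1.0070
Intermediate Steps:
C(U) = -2 + U
g(w, u) = (2 + w)/(2*u) (g(w, u) = (w + (-2 + 4))/(u + u) = (w + 2)/((2*u)) = (2 + w)*(1/(2*u)) = (2 + w)/(2*u))
-2204/(-10019 + g(-78, 69)) + k(-163)/(-108) = -2204/(-10019 + (1/2)*(2 - 78)/69) - 85/(-108) = -2204/(-10019 + (1/2)*(1/69)*(-76)) - 85*(-1/108) = -2204/(-10019 - 38/69) + 85/108 = -2204/(-691349/69) + 85/108 = -2204*(-69/691349) + 85/108 = 152076/691349 + 85/108 = 75188873/74665692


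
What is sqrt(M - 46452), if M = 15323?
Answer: I*sqrt(31129) ≈ 176.43*I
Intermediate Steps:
sqrt(M - 46452) = sqrt(15323 - 46452) = sqrt(-31129) = I*sqrt(31129)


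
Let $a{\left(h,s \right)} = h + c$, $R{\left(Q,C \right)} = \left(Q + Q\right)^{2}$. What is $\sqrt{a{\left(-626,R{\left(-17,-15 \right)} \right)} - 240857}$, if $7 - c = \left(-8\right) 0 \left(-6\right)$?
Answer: $2 i \sqrt{60369} \approx 491.4 i$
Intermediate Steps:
$R{\left(Q,C \right)} = 4 Q^{2}$ ($R{\left(Q,C \right)} = \left(2 Q\right)^{2} = 4 Q^{2}$)
$c = 7$ ($c = 7 - \left(-8\right) 0 \left(-6\right) = 7 - 0 \left(-6\right) = 7 - 0 = 7 + 0 = 7$)
$a{\left(h,s \right)} = 7 + h$ ($a{\left(h,s \right)} = h + 7 = 7 + h$)
$\sqrt{a{\left(-626,R{\left(-17,-15 \right)} \right)} - 240857} = \sqrt{\left(7 - 626\right) - 240857} = \sqrt{-619 - 240857} = \sqrt{-241476} = 2 i \sqrt{60369}$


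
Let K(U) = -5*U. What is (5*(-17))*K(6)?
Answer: 2550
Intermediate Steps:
(5*(-17))*K(6) = (5*(-17))*(-5*6) = -85*(-30) = 2550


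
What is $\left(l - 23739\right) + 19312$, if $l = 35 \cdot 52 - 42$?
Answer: $-2649$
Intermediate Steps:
$l = 1778$ ($l = 1820 - 42 = 1778$)
$\left(l - 23739\right) + 19312 = \left(1778 - 23739\right) + 19312 = -21961 + 19312 = -2649$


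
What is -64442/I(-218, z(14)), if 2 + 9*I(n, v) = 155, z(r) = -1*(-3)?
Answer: -64442/17 ≈ -3790.7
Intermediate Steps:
z(r) = 3
I(n, v) = 17 (I(n, v) = -2/9 + (⅑)*155 = -2/9 + 155/9 = 17)
-64442/I(-218, z(14)) = -64442/17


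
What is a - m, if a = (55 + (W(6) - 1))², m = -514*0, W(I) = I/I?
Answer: 3025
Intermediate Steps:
W(I) = 1
m = 0
a = 3025 (a = (55 + (1 - 1))² = (55 + 0)² = 55² = 3025)
a - m = 3025 - 1*0 = 3025 + 0 = 3025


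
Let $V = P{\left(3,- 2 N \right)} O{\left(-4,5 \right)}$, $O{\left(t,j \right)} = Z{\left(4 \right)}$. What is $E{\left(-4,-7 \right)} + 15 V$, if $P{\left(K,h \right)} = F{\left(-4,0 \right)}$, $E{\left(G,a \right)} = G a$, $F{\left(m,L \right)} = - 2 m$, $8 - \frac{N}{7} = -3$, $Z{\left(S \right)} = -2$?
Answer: $-212$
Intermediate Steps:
$N = 77$ ($N = 56 - -21 = 56 + 21 = 77$)
$O{\left(t,j \right)} = -2$
$P{\left(K,h \right)} = 8$ ($P{\left(K,h \right)} = \left(-2\right) \left(-4\right) = 8$)
$V = -16$ ($V = 8 \left(-2\right) = -16$)
$E{\left(-4,-7 \right)} + 15 V = \left(-4\right) \left(-7\right) + 15 \left(-16\right) = 28 - 240 = -212$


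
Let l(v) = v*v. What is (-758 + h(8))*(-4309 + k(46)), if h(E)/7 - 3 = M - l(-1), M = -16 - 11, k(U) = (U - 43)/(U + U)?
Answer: 369864525/92 ≈ 4.0203e+6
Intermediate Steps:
l(v) = v²
k(U) = (-43 + U)/(2*U) (k(U) = (-43 + U)/((2*U)) = (-43 + U)*(1/(2*U)) = (-43 + U)/(2*U))
M = -27
h(E) = -175 (h(E) = 21 + 7*(-27 - 1*(-1)²) = 21 + 7*(-27 - 1*1) = 21 + 7*(-27 - 1) = 21 + 7*(-28) = 21 - 196 = -175)
(-758 + h(8))*(-4309 + k(46)) = (-758 - 175)*(-4309 + (½)*(-43 + 46)/46) = -933*(-4309 + (½)*(1/46)*3) = -933*(-4309 + 3/92) = -933*(-396425/92) = 369864525/92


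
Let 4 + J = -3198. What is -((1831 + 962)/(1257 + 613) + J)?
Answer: 5984947/1870 ≈ 3200.5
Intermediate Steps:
J = -3202 (J = -4 - 3198 = -3202)
-((1831 + 962)/(1257 + 613) + J) = -((1831 + 962)/(1257 + 613) - 3202) = -(2793/1870 - 3202) = -1*(-5984947/1870) = 5984947/1870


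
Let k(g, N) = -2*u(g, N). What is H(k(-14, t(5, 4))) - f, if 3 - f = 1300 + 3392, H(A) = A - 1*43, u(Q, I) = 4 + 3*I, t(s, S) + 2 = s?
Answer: 4620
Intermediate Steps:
t(s, S) = -2 + s
k(g, N) = -8 - 6*N (k(g, N) = -2*(4 + 3*N) = -8 - 6*N)
H(A) = -43 + A (H(A) = A - 43 = -43 + A)
f = -4689 (f = 3 - (1300 + 3392) = 3 - 1*4692 = 3 - 4692 = -4689)
H(k(-14, t(5, 4))) - f = (-43 + (-8 - 6*(-2 + 5))) - 1*(-4689) = (-43 + (-8 - 6*3)) + 4689 = (-43 + (-8 - 18)) + 4689 = (-43 - 26) + 4689 = -69 + 4689 = 4620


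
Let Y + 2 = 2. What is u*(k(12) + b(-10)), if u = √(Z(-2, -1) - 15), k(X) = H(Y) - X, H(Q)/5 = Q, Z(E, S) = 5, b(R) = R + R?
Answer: -32*I*√10 ≈ -101.19*I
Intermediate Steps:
Y = 0 (Y = -2 + 2 = 0)
b(R) = 2*R
H(Q) = 5*Q
k(X) = -X (k(X) = 5*0 - X = 0 - X = -X)
u = I*√10 (u = √(5 - 15) = √(-10) = I*√10 ≈ 3.1623*I)
u*(k(12) + b(-10)) = (I*√10)*(-1*12 + 2*(-10)) = (I*√10)*(-12 - 20) = (I*√10)*(-32) = -32*I*√10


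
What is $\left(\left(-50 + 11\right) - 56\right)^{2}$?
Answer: $9025$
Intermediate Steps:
$\left(\left(-50 + 11\right) - 56\right)^{2} = \left(-39 - 56\right)^{2} = \left(-95\right)^{2} = 9025$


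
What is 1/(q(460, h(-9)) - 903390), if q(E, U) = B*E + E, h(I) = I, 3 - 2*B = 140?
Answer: -1/934440 ≈ -1.0702e-6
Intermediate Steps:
B = -137/2 (B = 3/2 - ½*140 = 3/2 - 70 = -137/2 ≈ -68.500)
q(E, U) = -135*E/2 (q(E, U) = -137*E/2 + E = -135*E/2)
1/(q(460, h(-9)) - 903390) = 1/(-135/2*460 - 903390) = 1/(-31050 - 903390) = 1/(-934440) = -1/934440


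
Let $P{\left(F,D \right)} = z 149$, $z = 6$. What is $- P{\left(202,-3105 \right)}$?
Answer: $-894$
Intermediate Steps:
$P{\left(F,D \right)} = 894$ ($P{\left(F,D \right)} = 6 \cdot 149 = 894$)
$- P{\left(202,-3105 \right)} = \left(-1\right) 894 = -894$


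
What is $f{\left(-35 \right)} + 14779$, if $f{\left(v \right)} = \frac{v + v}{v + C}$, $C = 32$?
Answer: $\frac{44407}{3} \approx 14802.0$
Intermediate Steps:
$f{\left(v \right)} = \frac{2 v}{32 + v}$ ($f{\left(v \right)} = \frac{v + v}{v + 32} = \frac{2 v}{32 + v}$)
$f{\left(-35 \right)} + 14779 = 2 \left(-35\right) \frac{1}{32 - 35} + 14779 = 2 \left(-35\right) \frac{1}{-3} + 14779 = 2 \left(-35\right) \left(- \frac{1}{3}\right) + 14779 = \frac{70}{3} + 14779 = \frac{44407}{3}$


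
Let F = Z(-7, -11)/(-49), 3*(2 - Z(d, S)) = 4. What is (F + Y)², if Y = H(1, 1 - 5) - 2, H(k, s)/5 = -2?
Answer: 3118756/21609 ≈ 144.33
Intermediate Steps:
H(k, s) = -10 (H(k, s) = 5*(-2) = -10)
Z(d, S) = ⅔ (Z(d, S) = 2 - ⅓*4 = 2 - 4/3 = ⅔)
F = -2/147 (F = (⅔)/(-49) = (⅔)*(-1/49) = -2/147 ≈ -0.013605)
Y = -12 (Y = -10 - 2 = -12)
(F + Y)² = (-2/147 - 12)² = (-1766/147)² = 3118756/21609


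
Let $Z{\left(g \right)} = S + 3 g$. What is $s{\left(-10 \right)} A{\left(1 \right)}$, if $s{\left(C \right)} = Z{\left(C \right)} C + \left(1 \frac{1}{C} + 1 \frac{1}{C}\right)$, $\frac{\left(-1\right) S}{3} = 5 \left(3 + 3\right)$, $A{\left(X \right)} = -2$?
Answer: $- \frac{11998}{5} \approx -2399.6$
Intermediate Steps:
$S = -90$ ($S = - 3 \cdot 5 \left(3 + 3\right) = - 3 \cdot 5 \cdot 6 = \left(-3\right) 30 = -90$)
$Z{\left(g \right)} = -90 + 3 g$
$s{\left(C \right)} = \frac{2}{C} + C \left(-90 + 3 C\right)$ ($s{\left(C \right)} = \left(-90 + 3 C\right) C + \left(1 \frac{1}{C} + 1 \frac{1}{C}\right) = C \left(-90 + 3 C\right) + \left(\frac{1}{C} + \frac{1}{C}\right) = C \left(-90 + 3 C\right) + \frac{2}{C} = \frac{2}{C} + C \left(-90 + 3 C\right)$)
$s{\left(-10 \right)} A{\left(1 \right)} = \frac{2 + 3 \left(-10\right)^{2} \left(-30 - 10\right)}{-10} \left(-2\right) = - \frac{2 + 3 \cdot 100 \left(-40\right)}{10} \left(-2\right) = - \frac{2 - 12000}{10} \left(-2\right) = \left(- \frac{1}{10}\right) \left(-11998\right) \left(-2\right) = \frac{5999}{5} \left(-2\right) = - \frac{11998}{5}$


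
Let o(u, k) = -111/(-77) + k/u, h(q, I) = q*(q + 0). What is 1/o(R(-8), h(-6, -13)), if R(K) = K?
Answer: -154/471 ≈ -0.32696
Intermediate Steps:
h(q, I) = q² (h(q, I) = q*q = q²)
o(u, k) = 111/77 + k/u (o(u, k) = -111*(-1/77) + k/u = 111/77 + k/u)
1/o(R(-8), h(-6, -13)) = 1/(111/77 + (-6)²/(-8)) = 1/(111/77 + 36*(-⅛)) = 1/(111/77 - 9/2) = 1/(-471/154) = -154/471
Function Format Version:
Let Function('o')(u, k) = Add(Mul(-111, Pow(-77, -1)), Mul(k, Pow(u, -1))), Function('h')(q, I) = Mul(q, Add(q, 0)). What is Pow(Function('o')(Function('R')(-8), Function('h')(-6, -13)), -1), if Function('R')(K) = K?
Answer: Rational(-154, 471) ≈ -0.32696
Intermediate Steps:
Function('h')(q, I) = Pow(q, 2) (Function('h')(q, I) = Mul(q, q) = Pow(q, 2))
Function('o')(u, k) = Add(Rational(111, 77), Mul(k, Pow(u, -1))) (Function('o')(u, k) = Add(Mul(-111, Rational(-1, 77)), Mul(k, Pow(u, -1))) = Add(Rational(111, 77), Mul(k, Pow(u, -1))))
Pow(Function('o')(Function('R')(-8), Function('h')(-6, -13)), -1) = Pow(Add(Rational(111, 77), Mul(Pow(-6, 2), Pow(-8, -1))), -1) = Pow(Add(Rational(111, 77), Mul(36, Rational(-1, 8))), -1) = Pow(Add(Rational(111, 77), Rational(-9, 2)), -1) = Pow(Rational(-471, 154), -1) = Rational(-154, 471)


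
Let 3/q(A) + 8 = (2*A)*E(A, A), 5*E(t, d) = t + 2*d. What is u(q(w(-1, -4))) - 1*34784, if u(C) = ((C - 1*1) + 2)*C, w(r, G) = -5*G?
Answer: -7749317231/222784 ≈ -34784.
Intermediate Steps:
E(t, d) = t/5 + 2*d/5 (E(t, d) = (t + 2*d)/5 = t/5 + 2*d/5)
q(A) = 3/(-8 + 6*A²/5) (q(A) = 3/(-8 + (2*A)*(A/5 + 2*A/5)) = 3/(-8 + (2*A)*(3*A/5)) = 3/(-8 + 6*A²/5))
u(C) = C*(1 + C) (u(C) = ((C - 1) + 2)*C = ((-1 + C) + 2)*C = (1 + C)*C = C*(1 + C))
u(q(w(-1, -4))) - 1*34784 = (15/(2*(-20 + 3*(-5*(-4))²)))*(1 + 15/(2*(-20 + 3*(-5*(-4))²))) - 1*34784 = (15/(2*(-20 + 3*20²)))*(1 + 15/(2*(-20 + 3*20²))) - 34784 = (15/(2*(-20 + 3*400)))*(1 + 15/(2*(-20 + 3*400))) - 34784 = (15/(2*(-20 + 1200)))*(1 + 15/(2*(-20 + 1200))) - 34784 = ((15/2)/1180)*(1 + (15/2)/1180) - 34784 = ((15/2)*(1/1180))*(1 + (15/2)*(1/1180)) - 34784 = 3*(1 + 3/472)/472 - 34784 = (3/472)*(475/472) - 34784 = 1425/222784 - 34784 = -7749317231/222784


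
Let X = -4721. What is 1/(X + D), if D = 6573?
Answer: 1/1852 ≈ 0.00053996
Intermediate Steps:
1/(X + D) = 1/(-4721 + 6573) = 1/1852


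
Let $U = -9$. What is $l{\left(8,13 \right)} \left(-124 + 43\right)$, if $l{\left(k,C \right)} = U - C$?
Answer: $1782$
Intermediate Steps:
$l{\left(k,C \right)} = -9 - C$
$l{\left(8,13 \right)} \left(-124 + 43\right) = \left(-9 - 13\right) \left(-124 + 43\right) = \left(-9 - 13\right) \left(-81\right) = \left(-22\right) \left(-81\right) = 1782$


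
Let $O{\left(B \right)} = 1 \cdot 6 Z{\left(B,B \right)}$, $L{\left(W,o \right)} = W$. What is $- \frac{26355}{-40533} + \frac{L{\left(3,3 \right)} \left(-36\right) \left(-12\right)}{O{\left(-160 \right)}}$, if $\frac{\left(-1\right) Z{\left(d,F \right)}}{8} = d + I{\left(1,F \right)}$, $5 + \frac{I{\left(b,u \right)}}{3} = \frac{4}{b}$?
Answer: $\frac{1796752}{2202293} \approx 0.81586$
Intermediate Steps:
$I{\left(b,u \right)} = -15 + \frac{12}{b}$ ($I{\left(b,u \right)} = -15 + 3 \frac{4}{b} = -15 + \frac{12}{b}$)
$Z{\left(d,F \right)} = 24 - 8 d$ ($Z{\left(d,F \right)} = - 8 \left(d - \left(15 - \frac{12}{1}\right)\right) = - 8 \left(d + \left(-15 + 12 \cdot 1\right)\right) = - 8 \left(d + \left(-15 + 12\right)\right) = - 8 \left(d - 3\right) = - 8 \left(-3 + d\right) = 24 - 8 d$)
$O{\left(B \right)} = 144 - 48 B$ ($O{\left(B \right)} = 1 \cdot 6 \left(24 - 8 B\right) = 6 \left(24 - 8 B\right) = 144 - 48 B$)
$- \frac{26355}{-40533} + \frac{L{\left(3,3 \right)} \left(-36\right) \left(-12\right)}{O{\left(-160 \right)}} = - \frac{26355}{-40533} + \frac{3 \left(-36\right) \left(-12\right)}{144 - -7680} = \left(-26355\right) \left(- \frac{1}{40533}\right) + \frac{\left(-108\right) \left(-12\right)}{144 + 7680} = \frac{8785}{13511} + \frac{1296}{7824} = \frac{8785}{13511} + 1296 \cdot \frac{1}{7824} = \frac{8785}{13511} + \frac{27}{163} = \frac{1796752}{2202293}$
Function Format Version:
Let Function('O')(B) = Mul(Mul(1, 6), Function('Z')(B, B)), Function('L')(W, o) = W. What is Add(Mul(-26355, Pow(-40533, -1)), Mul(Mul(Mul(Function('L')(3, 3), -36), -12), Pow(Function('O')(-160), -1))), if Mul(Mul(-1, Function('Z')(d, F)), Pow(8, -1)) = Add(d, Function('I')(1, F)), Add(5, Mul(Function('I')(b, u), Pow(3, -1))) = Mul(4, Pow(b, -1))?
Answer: Rational(1796752, 2202293) ≈ 0.81586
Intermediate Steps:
Function('I')(b, u) = Add(-15, Mul(12, Pow(b, -1))) (Function('I')(b, u) = Add(-15, Mul(3, Mul(4, Pow(b, -1)))) = Add(-15, Mul(12, Pow(b, -1))))
Function('Z')(d, F) = Add(24, Mul(-8, d)) (Function('Z')(d, F) = Mul(-8, Add(d, Add(-15, Mul(12, Pow(1, -1))))) = Mul(-8, Add(d, Add(-15, Mul(12, 1)))) = Mul(-8, Add(d, Add(-15, 12))) = Mul(-8, Add(d, -3)) = Mul(-8, Add(-3, d)) = Add(24, Mul(-8, d)))
Function('O')(B) = Add(144, Mul(-48, B)) (Function('O')(B) = Mul(Mul(1, 6), Add(24, Mul(-8, B))) = Mul(6, Add(24, Mul(-8, B))) = Add(144, Mul(-48, B)))
Add(Mul(-26355, Pow(-40533, -1)), Mul(Mul(Mul(Function('L')(3, 3), -36), -12), Pow(Function('O')(-160), -1))) = Add(Mul(-26355, Pow(-40533, -1)), Mul(Mul(Mul(3, -36), -12), Pow(Add(144, Mul(-48, -160)), -1))) = Add(Mul(-26355, Rational(-1, 40533)), Mul(Mul(-108, -12), Pow(Add(144, 7680), -1))) = Add(Rational(8785, 13511), Mul(1296, Pow(7824, -1))) = Add(Rational(8785, 13511), Mul(1296, Rational(1, 7824))) = Add(Rational(8785, 13511), Rational(27, 163)) = Rational(1796752, 2202293)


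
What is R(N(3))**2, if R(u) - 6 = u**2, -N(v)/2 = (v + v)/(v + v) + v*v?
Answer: 164836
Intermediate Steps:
N(v) = -2 - 2*v**2 (N(v) = -2*((v + v)/(v + v) + v*v) = -2*((2*v)/((2*v)) + v**2) = -2*((2*v)*(1/(2*v)) + v**2) = -2*(1 + v**2) = -2 - 2*v**2)
R(u) = 6 + u**2
R(N(3))**2 = (6 + (-2 - 2*3**2)**2)**2 = (6 + (-2 - 2*9)**2)**2 = (6 + (-2 - 18)**2)**2 = (6 + (-20)**2)**2 = (6 + 400)**2 = 406**2 = 164836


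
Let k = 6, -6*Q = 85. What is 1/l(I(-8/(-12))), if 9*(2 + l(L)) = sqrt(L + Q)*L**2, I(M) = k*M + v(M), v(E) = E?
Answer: -6561/195598 - 3969*I*sqrt(38)/195598 ≈ -0.033543 - 0.12509*I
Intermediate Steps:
Q = -85/6 (Q = -1/6*85 = -85/6 ≈ -14.167)
I(M) = 7*M (I(M) = 6*M + M = 7*M)
l(L) = -2 + L**2*sqrt(-85/6 + L)/9 (l(L) = -2 + (sqrt(L - 85/6)*L**2)/9 = -2 + (sqrt(-85/6 + L)*L**2)/9 = -2 + (L**2*sqrt(-85/6 + L))/9 = -2 + L**2*sqrt(-85/6 + L)/9)
1/l(I(-8/(-12))) = 1/(-2 + (7*(-8/(-12)))**2*sqrt(-510 + 36*(7*(-8/(-12))))/54) = 1/(-2 + (7*(-8*(-1/12)))**2*sqrt(-510 + 36*(7*(-8*(-1/12))))/54) = 1/(-2 + (7*(2/3))**2*sqrt(-510 + 36*(7*(2/3)))/54) = 1/(-2 + (14/3)**2*sqrt(-510 + 36*(14/3))/54) = 1/(-2 + (1/54)*(196/9)*sqrt(-510 + 168)) = 1/(-2 + (1/54)*(196/9)*sqrt(-342)) = 1/(-2 + (1/54)*(196/9)*(3*I*sqrt(38))) = 1/(-2 + 98*I*sqrt(38)/81)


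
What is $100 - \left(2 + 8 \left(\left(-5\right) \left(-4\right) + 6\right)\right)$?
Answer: $-110$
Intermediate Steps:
$100 - \left(2 + 8 \left(\left(-5\right) \left(-4\right) + 6\right)\right) = 100 - \left(2 + 8 \left(20 + 6\right)\right) = 100 - 210 = -110$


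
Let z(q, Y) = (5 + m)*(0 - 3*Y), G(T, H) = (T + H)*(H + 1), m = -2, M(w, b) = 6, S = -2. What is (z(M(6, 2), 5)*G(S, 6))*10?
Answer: -12600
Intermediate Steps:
G(T, H) = (1 + H)*(H + T) (G(T, H) = (H + T)*(1 + H) = (1 + H)*(H + T))
z(q, Y) = -9*Y (z(q, Y) = (5 - 2)*(0 - 3*Y) = 3*(-3*Y) = -9*Y)
(z(M(6, 2), 5)*G(S, 6))*10 = ((-9*5)*(6 - 2 + 6² + 6*(-2)))*10 = -45*(6 - 2 + 36 - 12)*10 = -45*28*10 = -1260*10 = -12600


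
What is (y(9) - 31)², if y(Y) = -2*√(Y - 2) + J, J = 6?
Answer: 653 + 100*√7 ≈ 917.58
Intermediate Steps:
y(Y) = 6 - 2*√(-2 + Y) (y(Y) = -2*√(Y - 2) + 6 = -2*√(-2 + Y) + 6 = 6 - 2*√(-2 + Y))
(y(9) - 31)² = ((6 - 2*√(-2 + 9)) - 31)² = ((6 - 2*√7) - 31)² = (-25 - 2*√7)²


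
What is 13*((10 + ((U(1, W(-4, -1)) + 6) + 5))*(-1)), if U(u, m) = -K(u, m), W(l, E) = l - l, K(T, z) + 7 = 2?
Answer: -338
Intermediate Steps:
K(T, z) = -5 (K(T, z) = -7 + 2 = -5)
W(l, E) = 0
U(u, m) = 5 (U(u, m) = -1*(-5) = 5)
13*((10 + ((U(1, W(-4, -1)) + 6) + 5))*(-1)) = 13*((10 + ((5 + 6) + 5))*(-1)) = 13*((10 + (11 + 5))*(-1)) = 13*((10 + 16)*(-1)) = 13*(26*(-1)) = 13*(-26) = -338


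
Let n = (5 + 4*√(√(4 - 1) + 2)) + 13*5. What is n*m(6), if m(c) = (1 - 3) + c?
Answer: 280 + 16*√(2 + √3) ≈ 310.91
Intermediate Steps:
m(c) = -2 + c
n = 70 + 4*√(2 + √3) (n = (5 + 4*√(√3 + 2)) + 65 = (5 + 4*√(2 + √3)) + 65 = 70 + 4*√(2 + √3) ≈ 77.727)
n*m(6) = (70 + 4*√(2 + √3))*(-2 + 6) = (70 + 4*√(2 + √3))*4 = 280 + 16*√(2 + √3)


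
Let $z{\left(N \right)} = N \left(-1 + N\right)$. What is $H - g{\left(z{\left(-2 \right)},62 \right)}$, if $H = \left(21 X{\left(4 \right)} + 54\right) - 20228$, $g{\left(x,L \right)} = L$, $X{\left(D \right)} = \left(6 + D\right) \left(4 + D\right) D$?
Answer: $-13516$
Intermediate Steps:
$X{\left(D \right)} = D \left(4 + D\right) \left(6 + D\right)$ ($X{\left(D \right)} = \left(4 + D\right) \left(6 + D\right) D = D \left(4 + D\right) \left(6 + D\right)$)
$H = -13454$ ($H = \left(21 \cdot 4 \left(24 + 4^{2} + 10 \cdot 4\right) + 54\right) - 20228 = \left(21 \cdot 4 \left(24 + 16 + 40\right) + 54\right) - 20228 = \left(21 \cdot 4 \cdot 80 + 54\right) - 20228 = \left(21 \cdot 320 + 54\right) - 20228 = \left(6720 + 54\right) - 20228 = 6774 - 20228 = -13454$)
$H - g{\left(z{\left(-2 \right)},62 \right)} = -13454 - 62 = -13516$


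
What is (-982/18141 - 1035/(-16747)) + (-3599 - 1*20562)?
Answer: -7340286497266/303807327 ≈ -24161.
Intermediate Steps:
(-982/18141 - 1035/(-16747)) + (-3599 - 1*20562) = (-982*1/18141 - 1035*(-1/16747)) + (-3599 - 20562) = (-982/18141 + 1035/16747) - 24161 = 2330381/303807327 - 24161 = -7340286497266/303807327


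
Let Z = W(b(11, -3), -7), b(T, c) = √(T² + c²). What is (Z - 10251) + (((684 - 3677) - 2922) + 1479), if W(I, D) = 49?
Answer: -14638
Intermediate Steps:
Z = 49
(Z - 10251) + (((684 - 3677) - 2922) + 1479) = (49 - 10251) + (((684 - 3677) - 2922) + 1479) = -10202 + ((-2993 - 2922) + 1479) = -10202 + (-5915 + 1479) = -10202 - 4436 = -14638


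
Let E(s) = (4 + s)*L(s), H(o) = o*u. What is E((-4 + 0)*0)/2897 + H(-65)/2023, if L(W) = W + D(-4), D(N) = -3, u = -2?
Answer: 352334/5860631 ≈ 0.060119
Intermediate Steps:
H(o) = -2*o (H(o) = o*(-2) = -2*o)
L(W) = -3 + W (L(W) = W - 3 = -3 + W)
E(s) = (-3 + s)*(4 + s) (E(s) = (4 + s)*(-3 + s) = (-3 + s)*(4 + s))
E((-4 + 0)*0)/2897 + H(-65)/2023 = ((-3 + (-4 + 0)*0)*(4 + (-4 + 0)*0))/2897 - 2*(-65)/2023 = ((-3 - 4*0)*(4 - 4*0))*(1/2897) + 130*(1/2023) = ((-3 + 0)*(4 + 0))*(1/2897) + 130/2023 = -3*4*(1/2897) + 130/2023 = -12*1/2897 + 130/2023 = -12/2897 + 130/2023 = 352334/5860631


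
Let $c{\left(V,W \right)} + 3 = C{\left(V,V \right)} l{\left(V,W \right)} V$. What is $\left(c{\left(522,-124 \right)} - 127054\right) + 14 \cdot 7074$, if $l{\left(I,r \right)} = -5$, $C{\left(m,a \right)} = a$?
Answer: $-1390441$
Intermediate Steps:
$c{\left(V,W \right)} = -3 - 5 V^{2}$ ($c{\left(V,W \right)} = -3 + V \left(-5\right) V = -3 + - 5 V V = -3 - 5 V^{2}$)
$\left(c{\left(522,-124 \right)} - 127054\right) + 14 \cdot 7074 = \left(\left(-3 - 5 \cdot 522^{2}\right) - 127054\right) + 14 \cdot 7074 = \left(\left(-3 - 1362420\right) - 127054\right) + 99036 = \left(-1362423 - 127054\right) + 99036 = -1489477 + 99036 = -1390441$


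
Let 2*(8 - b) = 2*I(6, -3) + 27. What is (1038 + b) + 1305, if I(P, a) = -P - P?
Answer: 4699/2 ≈ 2349.5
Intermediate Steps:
I(P, a) = -2*P
b = 13/2 (b = 8 - (2*(-2*6) + 27)/2 = 8 - (2*(-12) + 27)/2 = 8 - (-24 + 27)/2 = 8 - ½*3 = 8 - 3/2 = 13/2 ≈ 6.5000)
(1038 + b) + 1305 = (1038 + 13/2) + 1305 = 2089/2 + 1305 = 4699/2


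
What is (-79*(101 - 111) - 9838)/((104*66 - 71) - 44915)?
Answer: 4524/19061 ≈ 0.23734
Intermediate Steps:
(-79*(101 - 111) - 9838)/((104*66 - 71) - 44915) = (-79*(-10) - 9838)/((6864 - 71) - 44915) = (790 - 9838)/(6793 - 44915) = -9048/(-38122) = -9048*(-1/38122) = 4524/19061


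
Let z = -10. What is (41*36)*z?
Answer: -14760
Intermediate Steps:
(41*36)*z = (41*36)*(-10) = 1476*(-10) = -14760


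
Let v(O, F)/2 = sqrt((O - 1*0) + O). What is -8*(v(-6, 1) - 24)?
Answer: 192 - 32*I*sqrt(3) ≈ 192.0 - 55.426*I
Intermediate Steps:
v(O, F) = 2*sqrt(2)*sqrt(O) (v(O, F) = 2*sqrt((O - 1*0) + O) = 2*sqrt((O + 0) + O) = 2*sqrt(O + O) = 2*sqrt(2*O) = 2*(sqrt(2)*sqrt(O)) = 2*sqrt(2)*sqrt(O))
-8*(v(-6, 1) - 24) = -8*(2*sqrt(2)*sqrt(-6) - 24) = -8*(2*sqrt(2)*(I*sqrt(6)) - 24) = -8*(4*I*sqrt(3) - 24) = -8*(-24 + 4*I*sqrt(3)) = 192 - 32*I*sqrt(3)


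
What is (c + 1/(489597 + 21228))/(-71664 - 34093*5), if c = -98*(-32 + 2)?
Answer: -1501825501/123685546425 ≈ -0.012142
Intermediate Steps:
c = 2940 (c = -98*(-30) = 2940)
(c + 1/(489597 + 21228))/(-71664 - 34093*5) = (2940 + 1/(489597 + 21228))/(-71664 - 34093*5) = (2940 + 1/510825)/(-71664 - 170465) = (2940 + 1/510825)/(-242129) = (1501825501/510825)*(-1/242129) = -1501825501/123685546425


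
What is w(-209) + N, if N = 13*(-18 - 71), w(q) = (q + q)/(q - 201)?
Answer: -236976/205 ≈ -1156.0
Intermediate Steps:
w(q) = 2*q/(-201 + q) (w(q) = (2*q)/(-201 + q) = 2*q/(-201 + q))
N = -1157 (N = 13*(-89) = -1157)
w(-209) + N = 2*(-209)/(-201 - 209) - 1157 = 2*(-209)/(-410) - 1157 = 2*(-209)*(-1/410) - 1157 = 209/205 - 1157 = -236976/205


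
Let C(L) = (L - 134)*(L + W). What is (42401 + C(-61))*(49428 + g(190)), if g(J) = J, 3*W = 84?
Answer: 2423144648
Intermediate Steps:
W = 28 (W = (1/3)*84 = 28)
C(L) = (-134 + L)*(28 + L) (C(L) = (L - 134)*(L + 28) = (-134 + L)*(28 + L))
(42401 + C(-61))*(49428 + g(190)) = (42401 + (-3752 + (-61)**2 - 106*(-61)))*(49428 + 190) = (42401 + (-3752 + 3721 + 6466))*49618 = (42401 + 6435)*49618 = 48836*49618 = 2423144648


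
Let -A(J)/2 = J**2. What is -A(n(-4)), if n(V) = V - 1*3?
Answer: 98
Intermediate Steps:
n(V) = -3 + V (n(V) = V - 3 = -3 + V)
A(J) = -2*J**2
-A(n(-4)) = -(-2)*(-3 - 4)**2 = -(-2)*(-7)**2 = -(-2)*49 = -1*(-98) = 98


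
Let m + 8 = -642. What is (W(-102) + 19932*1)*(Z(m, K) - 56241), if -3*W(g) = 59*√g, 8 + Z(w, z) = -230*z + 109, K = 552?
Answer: -3649549200 + 10802900*I*√102/3 ≈ -3.6495e+9 + 3.6368e+7*I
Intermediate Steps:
m = -650 (m = -8 - 642 = -650)
Z(w, z) = 101 - 230*z (Z(w, z) = -8 + (-230*z + 109) = -8 + (109 - 230*z) = 101 - 230*z)
W(g) = -59*√g/3
(W(-102) + 19932*1)*(Z(m, K) - 56241) = (-59*I*√102/3 + 19932*1)*((101 - 230*552) - 56241) = (-59*I*√102/3 + 19932)*((101 - 126960) - 56241) = (-59*I*√102/3 + 19932)*(-126859 - 56241) = (19932 - 59*I*√102/3)*(-183100) = -3649549200 + 10802900*I*√102/3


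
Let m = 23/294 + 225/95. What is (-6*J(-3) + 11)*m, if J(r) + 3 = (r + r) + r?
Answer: 1134361/5586 ≈ 203.07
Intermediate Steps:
J(r) = -3 + 3*r (J(r) = -3 + ((r + r) + r) = -3 + (2*r + r) = -3 + 3*r)
m = 13667/5586 (m = 23*(1/294) + 225*(1/95) = 23/294 + 45/19 = 13667/5586 ≈ 2.4467)
(-6*J(-3) + 11)*m = (-6*(-3 + 3*(-3)) + 11)*(13667/5586) = (-6*(-3 - 9) + 11)*(13667/5586) = (-6*(-12) + 11)*(13667/5586) = (72 + 11)*(13667/5586) = 83*(13667/5586) = 1134361/5586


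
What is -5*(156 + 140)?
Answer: -1480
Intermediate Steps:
-5*(156 + 140) = -5*296 = -1480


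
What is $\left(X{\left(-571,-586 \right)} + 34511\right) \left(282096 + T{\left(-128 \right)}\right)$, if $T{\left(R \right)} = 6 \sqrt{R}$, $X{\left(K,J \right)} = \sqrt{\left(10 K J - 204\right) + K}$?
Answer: $48 \left(5877 + i \sqrt{2}\right) \left(34511 + \sqrt{3345285}\right) \approx 1.0251 \cdot 10^{10} + 2.4668 \cdot 10^{6} i$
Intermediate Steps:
$X{\left(K,J \right)} = \sqrt{-204 + K + 10 J K}$ ($X{\left(K,J \right)} = \sqrt{\left(10 J K - 204\right) + K} = \sqrt{\left(-204 + 10 J K\right) + K} = \sqrt{-204 + K + 10 J K}$)
$\left(X{\left(-571,-586 \right)} + 34511\right) \left(282096 + T{\left(-128 \right)}\right) = \left(\sqrt{-204 - 571 + 10 \left(-586\right) \left(-571\right)} + 34511\right) \left(282096 + 6 \sqrt{-128}\right) = \left(\sqrt{-204 - 571 + 3346060} + 34511\right) \left(282096 + 6 \cdot 8 i \sqrt{2}\right) = \left(\sqrt{3345285} + 34511\right) \left(282096 + 48 i \sqrt{2}\right) = \left(34511 + \sqrt{3345285}\right) \left(282096 + 48 i \sqrt{2}\right)$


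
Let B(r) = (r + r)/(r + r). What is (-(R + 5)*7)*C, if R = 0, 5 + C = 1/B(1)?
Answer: 140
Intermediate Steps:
B(r) = 1 (B(r) = (2*r)/((2*r)) = (2*r)*(1/(2*r)) = 1)
C = -4 (C = -5 + 1/1 = -5 + 1 = -4)
(-(R + 5)*7)*C = -(0 + 5)*7*(-4) = -5*7*(-4) = -1*35*(-4) = -35*(-4) = 140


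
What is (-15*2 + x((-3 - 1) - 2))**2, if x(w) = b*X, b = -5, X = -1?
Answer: 625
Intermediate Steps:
x(w) = 5 (x(w) = -5*(-1) = 5)
(-15*2 + x((-3 - 1) - 2))**2 = (-15*2 + 5)**2 = (-30 + 5)**2 = (-25)**2 = 625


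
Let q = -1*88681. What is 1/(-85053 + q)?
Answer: -1/173734 ≈ -5.7559e-6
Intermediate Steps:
q = -88681
1/(-85053 + q) = 1/(-85053 - 88681) = 1/(-173734) = -1/173734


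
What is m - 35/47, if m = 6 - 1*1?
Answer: 200/47 ≈ 4.2553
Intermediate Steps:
m = 5 (m = 6 - 1 = 5)
m - 35/47 = 5 - 35/47 = 200/47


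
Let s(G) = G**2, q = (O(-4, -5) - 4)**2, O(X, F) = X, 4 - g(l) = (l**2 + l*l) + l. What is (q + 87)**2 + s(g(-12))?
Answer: 96785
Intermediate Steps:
g(l) = 4 - l - 2*l**2 (g(l) = 4 - ((l**2 + l*l) + l) = 4 - ((l**2 + l**2) + l) = 4 - (2*l**2 + l) = 4 - (l + 2*l**2) = 4 + (-l - 2*l**2) = 4 - l - 2*l**2)
q = 64 (q = (-4 - 4)**2 = (-8)**2 = 64)
(q + 87)**2 + s(g(-12)) = (64 + 87)**2 + (4 - 1*(-12) - 2*(-12)**2)**2 = 151**2 + (4 + 12 - 2*144)**2 = 22801 + (4 + 12 - 288)**2 = 22801 + (-272)**2 = 22801 + 73984 = 96785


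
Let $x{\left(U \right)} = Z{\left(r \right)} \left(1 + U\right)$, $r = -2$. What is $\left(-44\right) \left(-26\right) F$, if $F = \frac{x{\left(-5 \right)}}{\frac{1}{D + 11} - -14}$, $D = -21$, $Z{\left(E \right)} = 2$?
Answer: $- \frac{91520}{139} \approx -658.42$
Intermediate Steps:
$x{\left(U \right)} = 2 + 2 U$ ($x{\left(U \right)} = 2 \left(1 + U\right) = 2 + 2 U$)
$F = - \frac{80}{139}$ ($F = \frac{2 + 2 \left(-5\right)}{\frac{1}{-21 + 11} - -14} = \frac{2 - 10}{\frac{1}{-10} + 14} = - \frac{8}{- \frac{1}{10} + 14} = - \frac{8}{\frac{139}{10}} = \left(-8\right) \frac{10}{139} = - \frac{80}{139} \approx -0.57554$)
$\left(-44\right) \left(-26\right) F = \left(-44\right) \left(-26\right) \left(- \frac{80}{139}\right) = 1144 \left(- \frac{80}{139}\right) = - \frac{91520}{139}$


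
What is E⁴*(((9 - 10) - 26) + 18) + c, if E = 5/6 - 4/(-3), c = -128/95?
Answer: -2731727/13680 ≈ -199.69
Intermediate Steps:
c = -128/95 (c = -128*1/95 = -128/95 ≈ -1.3474)
E = 13/6 (E = 5*(⅙) - 4*(-⅓) = ⅚ + 4/3 = 13/6 ≈ 2.1667)
E⁴*(((9 - 10) - 26) + 18) + c = (13/6)⁴*(((9 - 10) - 26) + 18) - 128/95 = 28561*((-1 - 26) + 18)/1296 - 128/95 = 28561*(-27 + 18)/1296 - 128/95 = (28561/1296)*(-9) - 128/95 = -28561/144 - 128/95 = -2731727/13680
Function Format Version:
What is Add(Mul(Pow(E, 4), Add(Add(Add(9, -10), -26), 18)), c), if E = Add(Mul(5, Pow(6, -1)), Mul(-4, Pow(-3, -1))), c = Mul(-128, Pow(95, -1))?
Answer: Rational(-2731727, 13680) ≈ -199.69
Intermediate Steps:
c = Rational(-128, 95) (c = Mul(-128, Rational(1, 95)) = Rational(-128, 95) ≈ -1.3474)
E = Rational(13, 6) (E = Add(Mul(5, Rational(1, 6)), Mul(-4, Rational(-1, 3))) = Add(Rational(5, 6), Rational(4, 3)) = Rational(13, 6) ≈ 2.1667)
Add(Mul(Pow(E, 4), Add(Add(Add(9, -10), -26), 18)), c) = Add(Mul(Pow(Rational(13, 6), 4), Add(Add(Add(9, -10), -26), 18)), Rational(-128, 95)) = Add(Mul(Rational(28561, 1296), Add(Add(-1, -26), 18)), Rational(-128, 95)) = Add(Mul(Rational(28561, 1296), Add(-27, 18)), Rational(-128, 95)) = Add(Mul(Rational(28561, 1296), -9), Rational(-128, 95)) = Add(Rational(-28561, 144), Rational(-128, 95)) = Rational(-2731727, 13680)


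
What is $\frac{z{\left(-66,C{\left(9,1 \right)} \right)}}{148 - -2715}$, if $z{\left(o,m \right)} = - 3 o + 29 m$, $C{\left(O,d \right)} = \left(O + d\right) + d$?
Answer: $\frac{517}{2863} \approx 0.18058$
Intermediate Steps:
$C{\left(O,d \right)} = O + 2 d$
$\frac{z{\left(-66,C{\left(9,1 \right)} \right)}}{148 - -2715} = \frac{\left(-3\right) \left(-66\right) + 29 \left(9 + 2 \cdot 1\right)}{148 - -2715} = \frac{198 + 29 \left(9 + 2\right)}{148 + 2715} = \frac{198 + 29 \cdot 11}{2863} = \left(198 + 319\right) \frac{1}{2863} = 517 \cdot \frac{1}{2863} = \frac{517}{2863}$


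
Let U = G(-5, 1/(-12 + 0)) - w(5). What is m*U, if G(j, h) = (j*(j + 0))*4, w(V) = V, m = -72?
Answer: -6840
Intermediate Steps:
G(j, h) = 4*j**2 (G(j, h) = (j*j)*4 = j**2*4 = 4*j**2)
U = 95 (U = 4*(-5)**2 - 1*5 = 4*25 - 5 = 100 - 5 = 95)
m*U = -72*95 = -6840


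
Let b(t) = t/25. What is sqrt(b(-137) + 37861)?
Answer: 2*sqrt(236597)/5 ≈ 194.56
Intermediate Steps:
b(t) = t/25 (b(t) = t*(1/25) = t/25)
sqrt(b(-137) + 37861) = sqrt((1/25)*(-137) + 37861) = sqrt(-137/25 + 37861) = sqrt(946388/25) = 2*sqrt(236597)/5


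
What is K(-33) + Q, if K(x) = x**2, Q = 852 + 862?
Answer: 2803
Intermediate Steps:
Q = 1714
K(-33) + Q = (-33)**2 + 1714 = 1089 + 1714 = 2803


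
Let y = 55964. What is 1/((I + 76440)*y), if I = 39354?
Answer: 1/6480295416 ≈ 1.5431e-10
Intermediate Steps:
1/((I + 76440)*y) = 1/((39354 + 76440)*55964) = (1/55964)/115794 = (1/115794)*(1/55964) = 1/6480295416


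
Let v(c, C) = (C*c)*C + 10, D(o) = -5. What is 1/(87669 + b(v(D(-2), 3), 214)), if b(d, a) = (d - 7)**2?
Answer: 1/89433 ≈ 1.1182e-5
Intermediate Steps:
v(c, C) = 10 + c*C**2 (v(c, C) = c*C**2 + 10 = 10 + c*C**2)
b(d, a) = (-7 + d)**2
1/(87669 + b(v(D(-2), 3), 214)) = 1/(87669 + (-7 + (10 - 5*3**2))**2) = 1/(87669 + (-7 + (10 - 5*9))**2) = 1/(87669 + (-7 + (10 - 45))**2) = 1/(87669 + (-7 - 35)**2) = 1/(87669 + (-42)**2) = 1/(87669 + 1764) = 1/89433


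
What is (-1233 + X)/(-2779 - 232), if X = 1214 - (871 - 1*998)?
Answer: -108/3011 ≈ -0.035868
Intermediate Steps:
X = 1341 (X = 1214 - (871 - 998) = 1214 - 1*(-127) = 1214 + 127 = 1341)
(-1233 + X)/(-2779 - 232) = (-1233 + 1341)/(-2779 - 232) = 108/(-3011) = 108*(-1/3011) = -108/3011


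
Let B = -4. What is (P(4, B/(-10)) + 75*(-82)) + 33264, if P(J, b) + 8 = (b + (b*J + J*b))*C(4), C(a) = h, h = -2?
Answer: 135494/5 ≈ 27099.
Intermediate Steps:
C(a) = -2
P(J, b) = -8 - 2*b - 4*J*b (P(J, b) = -8 + (b + (b*J + J*b))*(-2) = -8 + (b + (J*b + J*b))*(-2) = -8 + (b + 2*J*b)*(-2) = -8 + (-2*b - 4*J*b) = -8 - 2*b - 4*J*b)
(P(4, B/(-10)) + 75*(-82)) + 33264 = ((-8 - (-8)/(-10) - 4*4*(-4/(-10))) + 75*(-82)) + 33264 = ((-8 - (-8)*(-1)/10 - 4*4*(-4*(-⅒))) - 6150) + 33264 = ((-8 - 2*⅖ - 4*4*⅖) - 6150) + 33264 = ((-8 - ⅘ - 32/5) - 6150) + 33264 = (-76/5 - 6150) + 33264 = -30826/5 + 33264 = 135494/5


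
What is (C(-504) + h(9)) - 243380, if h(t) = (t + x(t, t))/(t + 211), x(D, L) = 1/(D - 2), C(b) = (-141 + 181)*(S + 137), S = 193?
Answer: -88619284/385 ≈ -2.3018e+5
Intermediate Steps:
C(b) = 13200 (C(b) = (-141 + 181)*(193 + 137) = 40*330 = 13200)
x(D, L) = 1/(-2 + D)
h(t) = (t + 1/(-2 + t))/(211 + t) (h(t) = (t + 1/(-2 + t))/(t + 211) = (t + 1/(-2 + t))/(211 + t))
(C(-504) + h(9)) - 243380 = (13200 + (1 + 9*(-2 + 9))/((-2 + 9)*(211 + 9))) - 243380 = (13200 + (1 + 9*7)/(7*220)) - 243380 = (13200 + (1/7)*(1/220)*(1 + 63)) - 243380 = (13200 + (1/7)*(1/220)*64) - 243380 = (13200 + 16/385) - 243380 = 5082016/385 - 243380 = -88619284/385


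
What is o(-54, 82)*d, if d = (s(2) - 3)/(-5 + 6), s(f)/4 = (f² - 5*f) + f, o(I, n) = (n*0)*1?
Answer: 0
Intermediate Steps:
o(I, n) = 0 (o(I, n) = 0*1 = 0)
s(f) = -16*f + 4*f² (s(f) = 4*((f² - 5*f) + f) = 4*(f² - 4*f) = -16*f + 4*f²)
d = -19 (d = (4*2*(-4 + 2) - 3)/(-5 + 6) = (4*2*(-2) - 3)/1 = (-16 - 3)*1 = -19*1 = -19)
o(-54, 82)*d = 0*(-19) = 0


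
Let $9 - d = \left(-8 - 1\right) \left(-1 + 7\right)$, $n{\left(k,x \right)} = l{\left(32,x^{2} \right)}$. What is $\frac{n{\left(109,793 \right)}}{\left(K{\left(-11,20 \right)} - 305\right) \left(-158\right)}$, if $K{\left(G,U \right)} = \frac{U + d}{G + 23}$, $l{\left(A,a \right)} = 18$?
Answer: $\frac{108}{282583} \approx 0.00038219$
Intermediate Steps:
$n{\left(k,x \right)} = 18$
$d = 63$ ($d = 9 - \left(-8 - 1\right) \left(-1 + 7\right) = 9 - \left(-9\right) 6 = 9 - -54 = 9 + 54 = 63$)
$K{\left(G,U \right)} = \frac{63 + U}{23 + G}$ ($K{\left(G,U \right)} = \frac{U + 63}{G + 23} = \frac{63 + U}{23 + G}$)
$\frac{n{\left(109,793 \right)}}{\left(K{\left(-11,20 \right)} - 305\right) \left(-158\right)} = \frac{18}{\left(\frac{63 + 20}{23 - 11} - 305\right) \left(-158\right)} = \frac{18}{\left(\frac{1}{12} \cdot 83 - 305\right) \left(-158\right)} = \frac{18}{\left(\frac{83}{12} - 305\right) \left(-158\right)} = \frac{18}{\left(- \frac{3577}{12}\right) \left(-158\right)} = \frac{18}{\frac{282583}{6}} = 18 \cdot \frac{6}{282583} = \frac{108}{282583}$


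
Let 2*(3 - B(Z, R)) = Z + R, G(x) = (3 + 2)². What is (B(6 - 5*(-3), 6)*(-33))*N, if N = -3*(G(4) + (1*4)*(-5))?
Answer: -10395/2 ≈ -5197.5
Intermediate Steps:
G(x) = 25 (G(x) = 5² = 25)
N = -15 (N = -3*(25 + (1*4)*(-5)) = -3*(25 + 4*(-5)) = -3*(25 - 20) = -3*5 = -15)
B(Z, R) = 3 - R/2 - Z/2 (B(Z, R) = 3 - (Z + R)/2 = 3 - (R + Z)/2 = 3 + (-R/2 - Z/2) = 3 - R/2 - Z/2)
(B(6 - 5*(-3), 6)*(-33))*N = ((3 - ½*6 - (6 - 5*(-3))/2)*(-33))*(-15) = ((3 - 3 - (6 + 15)/2)*(-33))*(-15) = ((3 - 3 - ½*21)*(-33))*(-15) = ((3 - 3 - 21/2)*(-33))*(-15) = -21/2*(-33)*(-15) = (693/2)*(-15) = -10395/2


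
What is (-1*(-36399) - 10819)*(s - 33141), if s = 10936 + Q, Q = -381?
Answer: -577749880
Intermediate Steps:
s = 10555 (s = 10936 - 381 = 10555)
(-1*(-36399) - 10819)*(s - 33141) = (-1*(-36399) - 10819)*(10555 - 33141) = (36399 - 10819)*(-22586) = 25580*(-22586) = -577749880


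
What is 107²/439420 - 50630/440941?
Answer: -17199501091/193758294220 ≈ -0.088768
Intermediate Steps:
107²/439420 - 50630/440941 = 11449*(1/439420) - 50630*1/440941 = 11449/439420 - 50630/440941 = -17199501091/193758294220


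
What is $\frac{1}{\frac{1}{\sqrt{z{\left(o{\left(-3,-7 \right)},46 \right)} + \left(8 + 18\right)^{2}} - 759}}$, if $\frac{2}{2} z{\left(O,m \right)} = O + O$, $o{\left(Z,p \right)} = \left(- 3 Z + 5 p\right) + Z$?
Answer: $-759 + \sqrt{618} \approx -734.14$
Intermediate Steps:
$o{\left(Z,p \right)} = - 2 Z + 5 p$
$z{\left(O,m \right)} = 2 O$ ($z{\left(O,m \right)} = O + O = 2 O$)
$\frac{1}{\frac{1}{\sqrt{z{\left(o{\left(-3,-7 \right)},46 \right)} + \left(8 + 18\right)^{2}} - 759}} = \frac{1}{\frac{1}{\sqrt{2 \left(\left(-2\right) \left(-3\right) + 5 \left(-7\right)\right) + \left(8 + 18\right)^{2}} - 759}} = \frac{1}{\frac{1}{\sqrt{2 \left(6 - 35\right) + 26^{2}} - 759}} = \frac{1}{\frac{1}{\sqrt{2 \left(-29\right) + 676} - 759}} = \frac{1}{\frac{1}{\sqrt{-58 + 676} - 759}} = \frac{1}{\frac{1}{\sqrt{618} - 759}} = \frac{1}{\frac{1}{-759 + \sqrt{618}}} = -759 + \sqrt{618}$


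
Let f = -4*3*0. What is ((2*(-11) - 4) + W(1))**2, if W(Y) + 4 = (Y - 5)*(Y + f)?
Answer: 1156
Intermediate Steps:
f = 0 (f = -12*0 = 0)
W(Y) = -4 + Y*(-5 + Y) (W(Y) = -4 + (Y - 5)*(Y + 0) = -4 + (-5 + Y)*Y = -4 + Y*(-5 + Y))
((2*(-11) - 4) + W(1))**2 = ((2*(-11) - 4) + (-4 + 1**2 - 5*1))**2 = ((-22 - 4) + (-4 + 1 - 5))**2 = (-26 - 8)**2 = (-34)**2 = 1156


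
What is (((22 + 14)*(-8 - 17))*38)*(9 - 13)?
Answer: 136800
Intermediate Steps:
(((22 + 14)*(-8 - 17))*38)*(9 - 13) = ((36*(-25))*38)*(-4) = -900*38*(-4) = -34200*(-4) = 136800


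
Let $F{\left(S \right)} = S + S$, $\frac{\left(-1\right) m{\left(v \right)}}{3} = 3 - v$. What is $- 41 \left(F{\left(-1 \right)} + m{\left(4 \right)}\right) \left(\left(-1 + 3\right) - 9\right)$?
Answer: $287$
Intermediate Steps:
$m{\left(v \right)} = -9 + 3 v$ ($m{\left(v \right)} = - 3 \left(3 - v\right) = -9 + 3 v$)
$F{\left(S \right)} = 2 S$
$- 41 \left(F{\left(-1 \right)} + m{\left(4 \right)}\right) \left(\left(-1 + 3\right) - 9\right) = - 41 \left(2 \left(-1\right) + \left(-9 + 3 \cdot 4\right)\right) \left(\left(-1 + 3\right) - 9\right) = - 41 \left(-2 + \left(-9 + 12\right)\right) \left(2 - 9\right) = - 41 \left(-2 + 3\right) \left(-7\right) = \left(-41\right) 1 \left(-7\right) = \left(-41\right) \left(-7\right) = 287$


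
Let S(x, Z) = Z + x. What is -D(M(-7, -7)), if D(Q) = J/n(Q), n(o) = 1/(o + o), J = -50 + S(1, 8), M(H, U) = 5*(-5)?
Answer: -2050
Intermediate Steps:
M(H, U) = -25
J = -41 (J = -50 + (8 + 1) = -50 + 9 = -41)
n(o) = 1/(2*o)
D(Q) = -82*Q (D(Q) = -41*2*Q = -82*Q)
-D(M(-7, -7)) = -(-82)*(-25) = -1*2050 = -2050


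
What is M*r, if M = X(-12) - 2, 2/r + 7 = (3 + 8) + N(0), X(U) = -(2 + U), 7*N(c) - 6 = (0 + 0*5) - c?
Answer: 56/17 ≈ 3.2941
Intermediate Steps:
N(c) = 6/7 - c/7 (N(c) = 6/7 + ((0 + 0*5) - c)/7 = 6/7 + ((0 + 0) - c)/7 = 6/7 + (0 - c)/7 = 6/7 + (-c)/7 = 6/7 - c/7)
X(U) = -2 - U
r = 7/17 (r = 2/(-7 + ((3 + 8) + (6/7 - ⅐*0))) = 2/(-7 + (11 + (6/7 + 0))) = 2/(-7 + (11 + 6/7)) = 2/(-7 + 83/7) = 2/(34/7) = 2*(7/34) = 7/17 ≈ 0.41176)
M = 8 (M = (-2 - 1*(-12)) - 2 = (-2 + 12) - 2 = 10 - 2 = 8)
M*r = 8*(7/17) = 56/17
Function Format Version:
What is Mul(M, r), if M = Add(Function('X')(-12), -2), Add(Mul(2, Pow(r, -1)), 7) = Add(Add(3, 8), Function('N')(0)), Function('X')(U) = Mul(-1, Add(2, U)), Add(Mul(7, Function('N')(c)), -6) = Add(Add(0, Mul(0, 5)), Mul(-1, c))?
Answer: Rational(56, 17) ≈ 3.2941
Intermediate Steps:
Function('N')(c) = Add(Rational(6, 7), Mul(Rational(-1, 7), c)) (Function('N')(c) = Add(Rational(6, 7), Mul(Rational(1, 7), Add(Add(0, Mul(0, 5)), Mul(-1, c)))) = Add(Rational(6, 7), Mul(Rational(1, 7), Add(Add(0, 0), Mul(-1, c)))) = Add(Rational(6, 7), Mul(Rational(1, 7), Add(0, Mul(-1, c)))) = Add(Rational(6, 7), Mul(Rational(1, 7), Mul(-1, c))) = Add(Rational(6, 7), Mul(Rational(-1, 7), c)))
Function('X')(U) = Add(-2, Mul(-1, U))
r = Rational(7, 17) (r = Mul(2, Pow(Add(-7, Add(Add(3, 8), Add(Rational(6, 7), Mul(Rational(-1, 7), 0)))), -1)) = Mul(2, Pow(Add(-7, Add(11, Add(Rational(6, 7), 0))), -1)) = Mul(2, Pow(Add(-7, Add(11, Rational(6, 7))), -1)) = Mul(2, Pow(Add(-7, Rational(83, 7)), -1)) = Mul(2, Pow(Rational(34, 7), -1)) = Mul(2, Rational(7, 34)) = Rational(7, 17) ≈ 0.41176)
M = 8 (M = Add(Add(-2, Mul(-1, -12)), -2) = Add(Add(-2, 12), -2) = Add(10, -2) = 8)
Mul(M, r) = Mul(8, Rational(7, 17)) = Rational(56, 17)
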